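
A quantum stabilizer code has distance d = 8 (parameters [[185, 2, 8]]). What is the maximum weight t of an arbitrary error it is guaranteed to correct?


Code parameters: [[185, 2, 8]], distance d = 8.
Number of correctable errors = floor((d-1)/2)
= floor((8 - 1)/2)
= floor(7/2)
= 3

3


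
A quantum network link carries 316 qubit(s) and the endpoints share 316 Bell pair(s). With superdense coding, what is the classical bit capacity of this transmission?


Superdense coding allows 2 classical bits per shared entangled pair.
316 pair(s) -> 2 * 316 = 632 classical bits

632


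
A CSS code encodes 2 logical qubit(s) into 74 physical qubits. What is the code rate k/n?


Code rate R = k/n
= 2/74
= 0.0270

0.0270


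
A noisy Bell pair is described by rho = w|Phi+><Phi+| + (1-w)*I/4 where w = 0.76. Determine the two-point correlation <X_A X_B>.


|Phi+> = (|00> + |11>)/sqrt(2)
For the pure Bell state, <X_A X_B> = +1 (Bell-state Pauli correlator).
The maximally-mixed part I/4 has tr(I/4 * P tensor P) = 0 for any traceless Pauli P.
So <X_A X_B>_rho = w * (+1) + (1 - w) * 0
= 0.76 * (+1)
= 0.7600

0.7600


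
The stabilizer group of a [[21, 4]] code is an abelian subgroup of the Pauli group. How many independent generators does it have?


For an [[n,k]] stabilizer code:
Number of stabilizer generators = n - k
= 21 - 4
= 17

17


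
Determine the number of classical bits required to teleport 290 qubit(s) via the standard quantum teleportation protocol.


Quantum teleportation requires 2 classical bits per qubit teleported.
290 qubit(s) -> 2 * 290 = 580 classical bits

580


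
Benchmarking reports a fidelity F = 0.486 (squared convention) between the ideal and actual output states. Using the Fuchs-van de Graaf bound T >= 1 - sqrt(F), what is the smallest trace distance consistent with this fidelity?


Fuchs-van de Graaf (squared-fidelity convention): 1 - sqrt(F) <= T <= sqrt(1 - F).
Lower bound: T >= 1 - sqrt(F)
sqrt(F) = sqrt(0.486) = 0.6971
T >= 1 - 0.6971
T >= 0.3029

0.3029


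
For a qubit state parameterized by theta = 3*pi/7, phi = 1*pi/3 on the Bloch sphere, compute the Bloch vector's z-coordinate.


theta = 1.3464, phi = 1.0472
r_z = cos(theta) = 0.2225

0.2225


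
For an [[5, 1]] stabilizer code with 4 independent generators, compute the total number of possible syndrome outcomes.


Each stabilizer generator gives a binary (+1 or -1) measurement outcome.
With 4 independent generators:
Total syndromes = 2^4
= 16

16


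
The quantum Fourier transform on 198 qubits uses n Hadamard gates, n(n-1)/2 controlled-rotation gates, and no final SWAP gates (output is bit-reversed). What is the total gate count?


Hadamard gates: 198
Controlled rotations: n*(n-1)/2 = 198*197/2 = 19503
SWAP gates: 0 (omitted)
Total = 198 + 19503
= 19701

19701


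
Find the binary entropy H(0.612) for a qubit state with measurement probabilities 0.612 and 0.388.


S = -p*log2(p) - (1-p)*log2(1-p)
p = 0.6120, 1-p = 0.3880
= -0.6120 * log2(0.6120) - 0.3880 * log2(0.3880)
= -(-0.4335) - (-0.5300)
= 0.9635

0.9635


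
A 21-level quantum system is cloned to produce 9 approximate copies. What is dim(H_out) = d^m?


Output space = H^(tensor 9) where dim(H) = 21
dim = 21^9
= 441 (after 2 factors)
= 9261 (after 3 factors)
= 194481 (after 4 factors)
= 4084101 (after 5 factors)
= 85766121 (after 6 factors)
= 1801088541 (after 7 factors)
= 37822859361 (after 8 factors)
= 794280046581 (after 9 factors)
= 794280046581

794280046581


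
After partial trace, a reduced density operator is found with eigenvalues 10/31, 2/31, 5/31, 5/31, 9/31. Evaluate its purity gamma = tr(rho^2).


tr(rho^2) = sum of eigenvalues squared
= (10/31)^2 + (2/31)^2 + (5/31)^2 + (5/31)^2 + (9/31)^2
= (100 + 4 + 25 + 25 + 81) / 961
= 235/961
= 0.2445

0.2445


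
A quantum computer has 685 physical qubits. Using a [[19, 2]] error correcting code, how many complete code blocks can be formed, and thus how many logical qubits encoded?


Each code block uses 19 physical qubits for 2 logical qubit(s).
Number of complete blocks = floor(685 / 19) = 36
Logical qubits = 36 * 2
= 72

72


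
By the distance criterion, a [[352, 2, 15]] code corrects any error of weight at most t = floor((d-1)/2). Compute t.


Code parameters: [[352, 2, 15]], distance d = 15.
Number of correctable errors = floor((d-1)/2)
= floor((15 - 1)/2)
= floor(14/2)
= 7

7


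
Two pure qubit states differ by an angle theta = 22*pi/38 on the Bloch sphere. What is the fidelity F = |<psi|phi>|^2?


For states separated by angle theta on Bloch sphere:
F = cos^2(theta/2)
theta = 22*pi/38 = 1.8188
theta/2 = 0.9094
cos(theta/2) = 0.6142
F = 0.3773

0.3773


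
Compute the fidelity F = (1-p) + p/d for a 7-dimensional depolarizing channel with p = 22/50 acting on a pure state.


F = (1-p) + p/d
= (1 - 0.4400) + 0.4400/7
= 0.5600 + 0.0629
= 0.6229

0.6229


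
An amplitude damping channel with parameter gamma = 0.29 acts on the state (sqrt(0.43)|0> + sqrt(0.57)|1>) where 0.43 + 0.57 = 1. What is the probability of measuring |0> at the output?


For amplitude damping with parameter gamma on state sqrt(a)|0> + sqrt(b)|1>:
alpha^2 = 0.43, beta^2 = 0.57
P(|0>) = alpha^2 + gamma * beta^2
= 0.43 + 0.29 * 0.57
= 0.43 + 0.1653
= 0.5953

0.5953


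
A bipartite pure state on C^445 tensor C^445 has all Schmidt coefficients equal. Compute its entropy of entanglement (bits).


For a maximally entangled state in d x d:
S = log2(d) = log2(445)
= 8.7977

8.7977


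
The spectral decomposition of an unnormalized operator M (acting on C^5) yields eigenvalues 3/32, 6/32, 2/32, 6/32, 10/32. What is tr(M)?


tr(M) = sum of eigenvalues
= 3/32 + 6/32 + 2/32 + 6/32 + 10/32
= 27/32
= 0.8438

0.8438


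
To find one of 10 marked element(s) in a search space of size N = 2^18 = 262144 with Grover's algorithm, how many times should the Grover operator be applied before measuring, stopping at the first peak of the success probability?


After j Grover iterations the success probability is P(j) = sin^2((2j+1)*theta), where sin(theta) = sqrt(k/N).
N = 2^18 = 262144, k = 10
sin(theta) = sqrt(k/N) = 0.006176323555
theta = arcsin(sqrt(k/N)) = 0.006176362824 rad
P(j) reaches its first maximum when (2j+1)*theta is as close as possible to pi/2, i.e. j = round(pi/(4*theta) - 1/2).
pi/(4*theta) - 1/2 = 126.6619
(For comparison, the common estimate pi/4 * sqrt(N/k) = 127.1627; the exact maximiser is used here.)
Optimal iterations = 127

127


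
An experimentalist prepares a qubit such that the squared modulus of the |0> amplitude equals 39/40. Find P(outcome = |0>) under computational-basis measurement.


|alpha|^2 = 39/40 = 0.9750
|beta|^2 = 1 - 39/40 = 1/40 = 0.0250
P(|0>) = |alpha|^2 = 0.9750

0.9750


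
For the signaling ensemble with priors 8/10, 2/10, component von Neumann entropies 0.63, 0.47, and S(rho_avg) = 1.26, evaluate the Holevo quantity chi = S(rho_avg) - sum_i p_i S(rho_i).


chi = S(rho) - sum_i p_i * S(rho_i)
Weighted entropy = 8/10 * 0.63 + 2/10 * 0.47
= 0.5980
chi = 1.26 - 0.5980
= 0.6620

0.6620


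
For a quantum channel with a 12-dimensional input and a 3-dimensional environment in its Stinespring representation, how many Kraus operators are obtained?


Tracing out the environment in an orthonormal basis {|i>_E} gives Kraus operators K_i = <i|_E U |0>_E.
Number of Kraus operators = dim(H_env) = d_env
= 3

3


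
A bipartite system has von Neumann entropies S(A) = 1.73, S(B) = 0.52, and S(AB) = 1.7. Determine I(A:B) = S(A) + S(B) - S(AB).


I(A:B) = S(A) + S(B) - S(AB)
= 1.73 + 0.52 - 1.7
= 0.5500

0.5500


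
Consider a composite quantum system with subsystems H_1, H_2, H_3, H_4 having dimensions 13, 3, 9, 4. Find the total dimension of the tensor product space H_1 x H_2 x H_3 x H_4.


dim(H_1 x H_2 x H_3 x H_4) = 13 * 3 * 9 * 4
= 39 * 9 * 4
= 351 * 4
= 1404

1404


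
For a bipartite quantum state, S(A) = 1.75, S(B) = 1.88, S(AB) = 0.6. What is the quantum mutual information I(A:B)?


I(A:B) = S(A) + S(B) - S(AB)
= 1.75 + 1.88 - 0.6
= 3.0300

3.0300


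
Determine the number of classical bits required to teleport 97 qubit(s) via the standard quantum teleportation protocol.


Quantum teleportation requires 2 classical bits per qubit teleported.
97 qubit(s) -> 2 * 97 = 194 classical bits

194


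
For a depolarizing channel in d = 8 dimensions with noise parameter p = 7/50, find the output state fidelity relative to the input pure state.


F = (1-p) + p/d
= (1 - 0.1400) + 0.1400/8
= 0.8600 + 0.0175
= 0.8775

0.8775


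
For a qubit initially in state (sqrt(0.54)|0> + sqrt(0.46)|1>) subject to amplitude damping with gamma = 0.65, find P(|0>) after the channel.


For amplitude damping with parameter gamma on state sqrt(a)|0> + sqrt(b)|1>:
alpha^2 = 0.54, beta^2 = 0.46
P(|0>) = alpha^2 + gamma * beta^2
= 0.54 + 0.65 * 0.46
= 0.54 + 0.2990
= 0.8390

0.8390


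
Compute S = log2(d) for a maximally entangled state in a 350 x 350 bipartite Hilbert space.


For a maximally entangled state in d x d:
S = log2(d) = log2(350)
= 8.4512

8.4512


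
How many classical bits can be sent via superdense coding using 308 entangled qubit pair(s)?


Superdense coding allows 2 classical bits per shared entangled pair.
308 pair(s) -> 2 * 308 = 616 classical bits

616


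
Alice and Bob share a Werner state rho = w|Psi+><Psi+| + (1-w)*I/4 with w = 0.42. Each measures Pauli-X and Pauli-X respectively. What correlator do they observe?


|Psi+> = (|01> + |10>)/sqrt(2)
For the pure Bell state, <X_A X_B> = +1 (Bell-state Pauli correlator).
The maximally-mixed part I/4 has tr(I/4 * P tensor P) = 0 for any traceless Pauli P.
So <X_A X_B>_rho = w * (+1) + (1 - w) * 0
= 0.42 * (+1)
= 0.4200

0.4200


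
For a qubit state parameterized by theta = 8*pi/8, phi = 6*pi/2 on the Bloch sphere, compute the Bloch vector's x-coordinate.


theta = 3.1416, phi = 9.4248
r_x = sin(theta)*cos(phi) = 0.0000 * -1.0000
r_x = 0.0000

0.0000


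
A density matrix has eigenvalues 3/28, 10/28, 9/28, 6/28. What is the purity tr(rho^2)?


tr(rho^2) = sum of eigenvalues squared
= (3/28)^2 + (10/28)^2 + (9/28)^2 + (6/28)^2
= (9 + 100 + 81 + 36) / 784
= 226/784
= 0.2883

0.2883


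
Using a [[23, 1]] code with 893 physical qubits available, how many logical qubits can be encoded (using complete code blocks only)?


Each code block uses 23 physical qubits for 1 logical qubit(s).
Number of complete blocks = floor(893 / 23) = 38
Logical qubits = 38 * 1
= 38

38


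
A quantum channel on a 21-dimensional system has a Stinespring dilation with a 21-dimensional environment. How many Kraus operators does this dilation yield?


Tracing out the environment in an orthonormal basis {|i>_E} gives Kraus operators K_i = <i|_E U |0>_E.
Number of Kraus operators = dim(H_env) = d_env
= 21

21


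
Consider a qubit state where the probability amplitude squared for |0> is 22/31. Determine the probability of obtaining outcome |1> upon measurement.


|alpha|^2 = 22/31 = 0.7097
|beta|^2 = 1 - 22/31 = 9/31 = 0.2903
P(|1>) = |beta|^2 = 0.2903

0.2903


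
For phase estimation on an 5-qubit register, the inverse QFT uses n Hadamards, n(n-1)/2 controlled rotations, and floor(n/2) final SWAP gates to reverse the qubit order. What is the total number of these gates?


Hadamard gates: 5
Controlled rotations: n*(n-1)/2 = 5*4/2 = 10
SWAP gates: floor(n/2) = floor(5/2) = 2
Total = 5 + 10 + 2
= 17

17


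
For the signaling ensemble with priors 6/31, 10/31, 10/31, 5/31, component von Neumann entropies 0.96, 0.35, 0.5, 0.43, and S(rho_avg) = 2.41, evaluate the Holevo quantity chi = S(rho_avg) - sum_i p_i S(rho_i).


chi = S(rho) - sum_i p_i * S(rho_i)
Weighted entropy = 6/31 * 0.96 + 10/31 * 0.35 + 10/31 * 0.5 + 5/31 * 0.43
= 0.5294
chi = 2.41 - 0.5294
= 1.8806

1.8806


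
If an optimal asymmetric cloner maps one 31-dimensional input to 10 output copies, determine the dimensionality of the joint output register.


Output space = H^(tensor 10) where dim(H) = 31
dim = 31^10
= 961 (after 2 factors)
= 29791 (after 3 factors)
= 923521 (after 4 factors)
= 28629151 (after 5 factors)
= 887503681 (after 6 factors)
= 27512614111 (after 7 factors)
= 852891037441 (after 8 factors)
= 26439622160671 (after 9 factors)
= 819628286980801 (after 10 factors)
= 819628286980801

819628286980801


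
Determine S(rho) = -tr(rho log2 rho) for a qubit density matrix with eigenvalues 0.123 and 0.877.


S = -p*log2(p) - (1-p)*log2(1-p)
p = 0.1230, 1-p = 0.8770
= -0.1230 * log2(0.1230) - 0.8770 * log2(0.8770)
= -(-0.3719) - (-0.1661)
= 0.5379

0.5379


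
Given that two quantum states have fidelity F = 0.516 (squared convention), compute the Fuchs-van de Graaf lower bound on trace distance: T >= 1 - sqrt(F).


Fuchs-van de Graaf (squared-fidelity convention): 1 - sqrt(F) <= T <= sqrt(1 - F).
Lower bound: T >= 1 - sqrt(F)
sqrt(F) = sqrt(0.516) = 0.7183
T >= 1 - 0.7183
T >= 0.2817

0.2817


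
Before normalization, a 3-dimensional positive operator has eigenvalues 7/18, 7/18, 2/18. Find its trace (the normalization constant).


tr(M) = sum of eigenvalues
= 7/18 + 7/18 + 2/18
= 16/18
= 0.8889

0.8889


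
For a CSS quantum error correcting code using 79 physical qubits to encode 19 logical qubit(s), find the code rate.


Code rate R = k/n
= 19/79
= 0.2405

0.2405


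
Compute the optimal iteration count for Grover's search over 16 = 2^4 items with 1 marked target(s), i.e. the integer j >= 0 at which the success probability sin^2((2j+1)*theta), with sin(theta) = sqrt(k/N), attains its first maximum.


After j Grover iterations the success probability is P(j) = sin^2((2j+1)*theta), where sin(theta) = sqrt(k/N).
N = 2^4 = 16, k = 1
sin(theta) = sqrt(k/N) = 0.25
theta = arcsin(sqrt(k/N)) = 0.2526802551 rad
P(j) reaches its first maximum when (2j+1)*theta is as close as possible to pi/2, i.e. j = round(pi/(4*theta) - 1/2).
pi/(4*theta) - 1/2 = 2.6083
(For comparison, the common estimate pi/4 * sqrt(N/k) = 3.1416; the exact maximiser is used here.)
Optimal iterations = 3

3


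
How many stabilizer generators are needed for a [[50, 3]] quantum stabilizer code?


For an [[n,k]] stabilizer code:
Number of stabilizer generators = n - k
= 50 - 3
= 47

47


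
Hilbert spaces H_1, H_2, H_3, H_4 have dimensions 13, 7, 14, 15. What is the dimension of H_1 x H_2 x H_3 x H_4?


dim(H_1 x H_2 x H_3 x H_4) = 13 * 7 * 14 * 15
= 91 * 14 * 15
= 1274 * 15
= 19110

19110


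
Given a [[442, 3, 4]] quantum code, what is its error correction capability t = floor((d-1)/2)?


Code parameters: [[442, 3, 4]], distance d = 4.
Number of correctable errors = floor((d-1)/2)
= floor((4 - 1)/2)
= floor(3/2)
= 1

1


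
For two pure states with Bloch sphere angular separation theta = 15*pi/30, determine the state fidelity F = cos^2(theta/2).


For states separated by angle theta on Bloch sphere:
F = cos^2(theta/2)
theta = 15*pi/30 = 1.5708
theta/2 = 0.7854
cos(theta/2) = 0.7071
F = 0.5000

0.5000


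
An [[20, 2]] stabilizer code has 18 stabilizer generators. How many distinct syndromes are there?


Each stabilizer generator gives a binary (+1 or -1) measurement outcome.
With 18 independent generators:
Total syndromes = 2^18
= 262144

262144


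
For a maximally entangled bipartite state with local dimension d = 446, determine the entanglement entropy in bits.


For a maximally entangled state in d x d:
S = log2(d) = log2(446)
= 8.8009

8.8009


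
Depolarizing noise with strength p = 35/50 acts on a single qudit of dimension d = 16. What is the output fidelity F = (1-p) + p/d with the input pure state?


F = (1-p) + p/d
= (1 - 0.7000) + 0.7000/16
= 0.3000 + 0.0437
= 0.3438

0.3438


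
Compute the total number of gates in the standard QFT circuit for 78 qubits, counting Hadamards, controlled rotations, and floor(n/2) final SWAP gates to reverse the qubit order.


Hadamard gates: 78
Controlled rotations: n*(n-1)/2 = 78*77/2 = 3003
SWAP gates: floor(n/2) = floor(78/2) = 39
Total = 78 + 3003 + 39
= 3120

3120


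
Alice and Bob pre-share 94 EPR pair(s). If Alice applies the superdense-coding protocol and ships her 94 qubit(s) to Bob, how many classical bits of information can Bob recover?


Superdense coding allows 2 classical bits per shared entangled pair.
94 pair(s) -> 2 * 94 = 188 classical bits

188


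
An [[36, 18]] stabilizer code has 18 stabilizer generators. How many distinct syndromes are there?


Each stabilizer generator gives a binary (+1 or -1) measurement outcome.
With 18 independent generators:
Total syndromes = 2^18
= 262144

262144


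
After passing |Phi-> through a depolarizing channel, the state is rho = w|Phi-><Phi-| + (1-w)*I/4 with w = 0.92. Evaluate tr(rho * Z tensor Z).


|Phi-> = (|00> - |11>)/sqrt(2)
For the pure Bell state, <Z_A Z_B> = +1 (Bell-state Pauli correlator).
The maximally-mixed part I/4 has tr(I/4 * P tensor P) = 0 for any traceless Pauli P.
So <Z_A Z_B>_rho = w * (+1) + (1 - w) * 0
= 0.92 * (+1)
= 0.9200

0.9200


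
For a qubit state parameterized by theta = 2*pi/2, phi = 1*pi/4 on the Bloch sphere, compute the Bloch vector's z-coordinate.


theta = 3.1416, phi = 0.7854
r_z = cos(theta) = -1.0000

-1.0000


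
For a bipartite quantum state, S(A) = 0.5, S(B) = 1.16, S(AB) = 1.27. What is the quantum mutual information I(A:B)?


I(A:B) = S(A) + S(B) - S(AB)
= 0.5 + 1.16 - 1.27
= 0.3900

0.3900


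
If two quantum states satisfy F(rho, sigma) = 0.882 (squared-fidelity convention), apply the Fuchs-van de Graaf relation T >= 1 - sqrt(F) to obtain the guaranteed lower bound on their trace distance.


Fuchs-van de Graaf (squared-fidelity convention): 1 - sqrt(F) <= T <= sqrt(1 - F).
Lower bound: T >= 1 - sqrt(F)
sqrt(F) = sqrt(0.882) = 0.9391
T >= 1 - 0.9391
T >= 0.0609

0.0609


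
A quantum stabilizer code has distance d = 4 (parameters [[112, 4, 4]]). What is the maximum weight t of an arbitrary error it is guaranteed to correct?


Code parameters: [[112, 4, 4]], distance d = 4.
Number of correctable errors = floor((d-1)/2)
= floor((4 - 1)/2)
= floor(3/2)
= 1

1


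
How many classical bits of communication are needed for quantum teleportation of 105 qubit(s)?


Quantum teleportation requires 2 classical bits per qubit teleported.
105 qubit(s) -> 2 * 105 = 210 classical bits

210


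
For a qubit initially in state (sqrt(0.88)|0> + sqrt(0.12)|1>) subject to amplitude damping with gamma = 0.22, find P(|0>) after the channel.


For amplitude damping with parameter gamma on state sqrt(a)|0> + sqrt(b)|1>:
alpha^2 = 0.88, beta^2 = 0.12
P(|0>) = alpha^2 + gamma * beta^2
= 0.88 + 0.22 * 0.12
= 0.88 + 0.0264
= 0.9064

0.9064


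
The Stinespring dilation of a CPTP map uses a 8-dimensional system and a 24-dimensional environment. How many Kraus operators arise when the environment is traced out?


Tracing out the environment in an orthonormal basis {|i>_E} gives Kraus operators K_i = <i|_E U |0>_E.
Number of Kraus operators = dim(H_env) = d_env
= 24

24


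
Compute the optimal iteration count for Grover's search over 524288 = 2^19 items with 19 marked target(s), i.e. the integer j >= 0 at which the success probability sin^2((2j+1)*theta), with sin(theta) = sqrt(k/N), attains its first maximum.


After j Grover iterations the success probability is P(j) = sin^2((2j+1)*theta), where sin(theta) = sqrt(k/N).
N = 2^19 = 524288, k = 19
sin(theta) = sqrt(k/N) = 0.00601993555
theta = arcsin(sqrt(k/N)) = 0.00601997191 rad
P(j) reaches its first maximum when (2j+1)*theta is as close as possible to pi/2, i.e. j = round(pi/(4*theta) - 1/2).
pi/(4*theta) - 1/2 = 129.9654
(For comparison, the common estimate pi/4 * sqrt(N/k) = 130.4662; the exact maximiser is used here.)
Optimal iterations = 130

130


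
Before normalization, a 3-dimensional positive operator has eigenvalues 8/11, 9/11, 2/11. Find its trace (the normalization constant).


tr(M) = sum of eigenvalues
= 8/11 + 9/11 + 2/11
= 19/11
= 1.7273

1.7273


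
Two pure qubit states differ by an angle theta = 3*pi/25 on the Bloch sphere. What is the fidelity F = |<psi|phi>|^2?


For states separated by angle theta on Bloch sphere:
F = cos^2(theta/2)
theta = 3*pi/25 = 0.3770
theta/2 = 0.1885
cos(theta/2) = 0.9823
F = 0.9649

0.9649


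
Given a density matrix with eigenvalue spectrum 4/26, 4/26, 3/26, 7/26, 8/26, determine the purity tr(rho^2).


tr(rho^2) = sum of eigenvalues squared
= (4/26)^2 + (4/26)^2 + (3/26)^2 + (7/26)^2 + (8/26)^2
= (16 + 16 + 9 + 49 + 64) / 676
= 154/676
= 0.2278

0.2278


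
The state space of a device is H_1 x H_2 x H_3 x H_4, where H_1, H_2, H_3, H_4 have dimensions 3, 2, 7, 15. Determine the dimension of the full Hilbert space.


dim(H_1 x H_2 x H_3 x H_4) = 3 * 2 * 7 * 15
= 6 * 7 * 15
= 42 * 15
= 630

630


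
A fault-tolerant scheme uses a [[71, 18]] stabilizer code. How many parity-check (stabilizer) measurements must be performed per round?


For an [[n,k]] stabilizer code:
Number of stabilizer generators = n - k
= 71 - 18
= 53

53


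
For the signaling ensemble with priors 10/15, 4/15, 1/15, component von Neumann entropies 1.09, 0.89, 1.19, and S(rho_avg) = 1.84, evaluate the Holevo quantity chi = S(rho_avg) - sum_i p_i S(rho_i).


chi = S(rho) - sum_i p_i * S(rho_i)
Weighted entropy = 10/15 * 1.09 + 4/15 * 0.89 + 1/15 * 1.19
= 1.0433
chi = 1.84 - 1.0433
= 0.7967

0.7967


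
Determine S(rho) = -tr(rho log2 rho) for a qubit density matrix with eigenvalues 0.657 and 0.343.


S = -p*log2(p) - (1-p)*log2(1-p)
p = 0.6570, 1-p = 0.3430
= -0.6570 * log2(0.6570) - 0.3430 * log2(0.3430)
= -(-0.3982) - (-0.5295)
= 0.9277

0.9277


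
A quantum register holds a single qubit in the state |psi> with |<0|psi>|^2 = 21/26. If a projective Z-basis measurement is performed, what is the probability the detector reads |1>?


|alpha|^2 = 21/26 = 0.8077
|beta|^2 = 1 - 21/26 = 5/26 = 0.1923
P(|1>) = |beta|^2 = 0.1923

0.1923


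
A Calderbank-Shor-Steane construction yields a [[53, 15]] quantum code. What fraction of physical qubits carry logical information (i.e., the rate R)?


Code rate R = k/n
= 15/53
= 0.2830

0.2830


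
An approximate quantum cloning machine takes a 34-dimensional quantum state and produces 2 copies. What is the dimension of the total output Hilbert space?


Output space = H^(tensor 2) where dim(H) = 34
dim = 34^2
= 1156

1156


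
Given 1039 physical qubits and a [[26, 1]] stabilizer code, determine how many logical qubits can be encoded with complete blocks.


Each code block uses 26 physical qubits for 1 logical qubit(s).
Number of complete blocks = floor(1039 / 26) = 39
Logical qubits = 39 * 1
= 39

39


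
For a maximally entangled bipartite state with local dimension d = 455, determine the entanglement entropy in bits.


For a maximally entangled state in d x d:
S = log2(d) = log2(455)
= 8.8297

8.8297


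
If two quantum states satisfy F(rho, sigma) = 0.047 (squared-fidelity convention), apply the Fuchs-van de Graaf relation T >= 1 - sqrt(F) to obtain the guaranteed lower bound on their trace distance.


Fuchs-van de Graaf (squared-fidelity convention): 1 - sqrt(F) <= T <= sqrt(1 - F).
Lower bound: T >= 1 - sqrt(F)
sqrt(F) = sqrt(0.047) = 0.2168
T >= 1 - 0.2168
T >= 0.7832

0.7832


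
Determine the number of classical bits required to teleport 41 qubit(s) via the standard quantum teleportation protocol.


Quantum teleportation requires 2 classical bits per qubit teleported.
41 qubit(s) -> 2 * 41 = 82 classical bits

82


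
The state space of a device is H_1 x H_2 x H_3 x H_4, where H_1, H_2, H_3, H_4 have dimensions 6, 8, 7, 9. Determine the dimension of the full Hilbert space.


dim(H_1 x H_2 x H_3 x H_4) = 6 * 8 * 7 * 9
= 48 * 7 * 9
= 336 * 9
= 3024

3024


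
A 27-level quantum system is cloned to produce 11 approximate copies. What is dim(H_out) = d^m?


Output space = H^(tensor 11) where dim(H) = 27
dim = 27^11
= 729 (after 2 factors)
= 19683 (after 3 factors)
= 531441 (after 4 factors)
= 14348907 (after 5 factors)
= 387420489 (after 6 factors)
= 10460353203 (after 7 factors)
= 282429536481 (after 8 factors)
= 7625597484987 (after 9 factors)
= 205891132094649 (after 10 factors)
= 5559060566555523 (after 11 factors)
= 5559060566555523

5559060566555523


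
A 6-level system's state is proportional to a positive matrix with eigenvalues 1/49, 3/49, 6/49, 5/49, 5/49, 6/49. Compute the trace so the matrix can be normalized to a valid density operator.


tr(M) = sum of eigenvalues
= 1/49 + 3/49 + 6/49 + 5/49 + 5/49 + 6/49
= 26/49
= 0.5306

0.5306


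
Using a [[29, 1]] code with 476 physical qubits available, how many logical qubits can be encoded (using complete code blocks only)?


Each code block uses 29 physical qubits for 1 logical qubit(s).
Number of complete blocks = floor(476 / 29) = 16
Logical qubits = 16 * 1
= 16

16


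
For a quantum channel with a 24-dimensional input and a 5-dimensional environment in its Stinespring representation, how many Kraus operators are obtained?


Tracing out the environment in an orthonormal basis {|i>_E} gives Kraus operators K_i = <i|_E U |0>_E.
Number of Kraus operators = dim(H_env) = d_env
= 5

5


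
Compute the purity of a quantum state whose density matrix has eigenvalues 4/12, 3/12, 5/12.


tr(rho^2) = sum of eigenvalues squared
= (4/12)^2 + (3/12)^2 + (5/12)^2
= (16 + 9 + 25) / 144
= 50/144
= 0.3472

0.3472


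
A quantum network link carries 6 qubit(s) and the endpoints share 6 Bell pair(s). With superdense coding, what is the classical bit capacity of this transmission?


Superdense coding allows 2 classical bits per shared entangled pair.
6 pair(s) -> 2 * 6 = 12 classical bits

12


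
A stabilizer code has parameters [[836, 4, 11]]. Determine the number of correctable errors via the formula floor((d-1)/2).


Code parameters: [[836, 4, 11]], distance d = 11.
Number of correctable errors = floor((d-1)/2)
= floor((11 - 1)/2)
= floor(10/2)
= 5

5


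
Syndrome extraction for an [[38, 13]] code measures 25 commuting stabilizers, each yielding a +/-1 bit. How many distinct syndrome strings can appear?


Each stabilizer generator gives a binary (+1 or -1) measurement outcome.
With 25 independent generators:
Total syndromes = 2^25
= 33554432

33554432


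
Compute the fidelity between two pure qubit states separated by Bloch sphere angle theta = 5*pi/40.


For states separated by angle theta on Bloch sphere:
F = cos^2(theta/2)
theta = 5*pi/40 = 0.3927
theta/2 = 0.1963
cos(theta/2) = 0.9808
F = 0.9619

0.9619


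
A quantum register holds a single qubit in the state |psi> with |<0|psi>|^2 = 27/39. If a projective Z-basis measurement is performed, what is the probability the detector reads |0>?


|alpha|^2 = 27/39 = 0.6923
|beta|^2 = 1 - 27/39 = 12/39 = 0.3077
P(|0>) = |alpha|^2 = 0.6923

0.6923


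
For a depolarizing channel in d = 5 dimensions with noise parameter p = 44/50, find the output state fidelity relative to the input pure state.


F = (1-p) + p/d
= (1 - 0.8800) + 0.8800/5
= 0.1200 + 0.1760
= 0.2960

0.2960


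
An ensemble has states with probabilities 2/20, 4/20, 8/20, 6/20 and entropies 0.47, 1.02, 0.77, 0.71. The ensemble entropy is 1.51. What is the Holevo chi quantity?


chi = S(rho) - sum_i p_i * S(rho_i)
Weighted entropy = 2/20 * 0.47 + 4/20 * 1.02 + 8/20 * 0.77 + 6/20 * 0.71
= 0.7720
chi = 1.51 - 0.7720
= 0.7380

0.7380


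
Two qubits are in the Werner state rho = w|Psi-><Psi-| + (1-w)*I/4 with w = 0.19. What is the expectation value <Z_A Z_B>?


|Psi-> = (|01> - |10>)/sqrt(2)
For the pure Bell state, <Z_A Z_B> = -1 (Bell-state Pauli correlator).
The maximally-mixed part I/4 has tr(I/4 * P tensor P) = 0 for any traceless Pauli P.
So <Z_A Z_B>_rho = w * (-1) + (1 - w) * 0
= 0.19 * (-1)
= -0.1900

-0.1900


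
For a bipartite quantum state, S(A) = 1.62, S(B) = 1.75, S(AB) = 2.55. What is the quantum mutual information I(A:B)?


I(A:B) = S(A) + S(B) - S(AB)
= 1.62 + 1.75 - 2.55
= 0.8200

0.8200


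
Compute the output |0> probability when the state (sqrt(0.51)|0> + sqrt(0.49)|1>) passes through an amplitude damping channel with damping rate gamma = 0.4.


For amplitude damping with parameter gamma on state sqrt(a)|0> + sqrt(b)|1>:
alpha^2 = 0.51, beta^2 = 0.49
P(|0>) = alpha^2 + gamma * beta^2
= 0.51 + 0.4 * 0.49
= 0.51 + 0.1960
= 0.7060

0.7060


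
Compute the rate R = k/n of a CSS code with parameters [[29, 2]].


Code rate R = k/n
= 2/29
= 0.0690

0.0690


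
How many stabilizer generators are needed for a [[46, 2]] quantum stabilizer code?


For an [[n,k]] stabilizer code:
Number of stabilizer generators = n - k
= 46 - 2
= 44

44


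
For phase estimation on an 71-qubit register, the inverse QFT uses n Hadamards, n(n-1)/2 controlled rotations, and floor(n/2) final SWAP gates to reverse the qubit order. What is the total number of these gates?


Hadamard gates: 71
Controlled rotations: n*(n-1)/2 = 71*70/2 = 2485
SWAP gates: floor(n/2) = floor(71/2) = 35
Total = 71 + 2485 + 35
= 2591

2591


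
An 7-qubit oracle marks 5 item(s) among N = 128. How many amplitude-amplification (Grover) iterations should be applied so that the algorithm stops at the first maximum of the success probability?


After j Grover iterations the success probability is P(j) = sin^2((2j+1)*theta), where sin(theta) = sqrt(k/N).
N = 2^7 = 128, k = 5
sin(theta) = sqrt(k/N) = 0.1976423538
theta = arcsin(sqrt(k/N)) = 0.1989522465 rad
P(j) reaches its first maximum when (2j+1)*theta is as close as possible to pi/2, i.e. j = round(pi/(4*theta) - 1/2).
pi/(4*theta) - 1/2 = 3.4477
(For comparison, the common estimate pi/4 * sqrt(N/k) = 3.9738; the exact maximiser is used here.)
Optimal iterations = 3

3


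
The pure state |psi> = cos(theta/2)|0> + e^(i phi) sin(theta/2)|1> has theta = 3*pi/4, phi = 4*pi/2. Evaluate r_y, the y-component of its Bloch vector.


theta = 2.3562, phi = 6.2832
r_y = sin(theta)*sin(phi) = 0.7071 * 0.0000
r_y = 0.0000

0.0000


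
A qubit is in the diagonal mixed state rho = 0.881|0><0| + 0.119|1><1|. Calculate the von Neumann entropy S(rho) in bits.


S = -p*log2(p) - (1-p)*log2(1-p)
p = 0.8810, 1-p = 0.1190
= -0.8810 * log2(0.8810) - 0.1190 * log2(0.1190)
= -(-0.1610) - (-0.3654)
= 0.5265

0.5265


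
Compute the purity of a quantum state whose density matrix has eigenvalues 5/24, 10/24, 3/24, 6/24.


tr(rho^2) = sum of eigenvalues squared
= (5/24)^2 + (10/24)^2 + (3/24)^2 + (6/24)^2
= (25 + 100 + 9 + 36) / 576
= 170/576
= 0.2951

0.2951


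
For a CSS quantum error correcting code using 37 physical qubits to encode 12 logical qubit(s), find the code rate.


Code rate R = k/n
= 12/37
= 0.3243

0.3243


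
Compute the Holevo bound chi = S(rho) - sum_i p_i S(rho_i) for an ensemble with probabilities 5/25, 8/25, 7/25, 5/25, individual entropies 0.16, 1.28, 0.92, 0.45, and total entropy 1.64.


chi = S(rho) - sum_i p_i * S(rho_i)
Weighted entropy = 5/25 * 0.16 + 8/25 * 1.28 + 7/25 * 0.92 + 5/25 * 0.45
= 0.7892
chi = 1.64 - 0.7892
= 0.8508

0.8508


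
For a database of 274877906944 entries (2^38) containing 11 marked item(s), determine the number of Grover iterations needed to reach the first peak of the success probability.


After j Grover iterations the success probability is P(j) = sin^2((2j+1)*theta), where sin(theta) = sqrt(k/N).
N = 2^38 = 274877906944, k = 11
sin(theta) = sqrt(k/N) = 6.325959759e-06
theta = arcsin(sqrt(k/N)) = 6.325959759e-06 rad
P(j) reaches its first maximum when (2j+1)*theta is as close as possible to pi/2, i.e. j = round(pi/(4*theta) - 1/2).
pi/(4*theta) - 1/2 = 124154.2833
(For comparison, the common estimate pi/4 * sqrt(N/k) = 124154.7833; the exact maximiser is used here.)
Optimal iterations = 124154

124154


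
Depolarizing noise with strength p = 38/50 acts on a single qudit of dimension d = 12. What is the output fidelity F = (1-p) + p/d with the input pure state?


F = (1-p) + p/d
= (1 - 0.7600) + 0.7600/12
= 0.2400 + 0.0633
= 0.3033

0.3033


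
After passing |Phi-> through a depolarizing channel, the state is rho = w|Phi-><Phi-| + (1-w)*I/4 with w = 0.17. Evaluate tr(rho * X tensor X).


|Phi-> = (|00> - |11>)/sqrt(2)
For the pure Bell state, <X_A X_B> = -1 (Bell-state Pauli correlator).
The maximally-mixed part I/4 has tr(I/4 * P tensor P) = 0 for any traceless Pauli P.
So <X_A X_B>_rho = w * (-1) + (1 - w) * 0
= 0.17 * (-1)
= -0.1700

-0.1700


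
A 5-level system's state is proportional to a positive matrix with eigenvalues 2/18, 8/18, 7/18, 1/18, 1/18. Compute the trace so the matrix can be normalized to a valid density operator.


tr(M) = sum of eigenvalues
= 2/18 + 8/18 + 7/18 + 1/18 + 1/18
= 19/18
= 1.0556

1.0556


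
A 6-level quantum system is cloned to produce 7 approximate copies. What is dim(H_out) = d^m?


Output space = H^(tensor 7) where dim(H) = 6
dim = 6^7
= 36 (after 2 factors)
= 216 (after 3 factors)
= 1296 (after 4 factors)
= 7776 (after 5 factors)
= 46656 (after 6 factors)
= 279936 (after 7 factors)
= 279936

279936


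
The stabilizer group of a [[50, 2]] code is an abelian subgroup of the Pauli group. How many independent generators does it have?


For an [[n,k]] stabilizer code:
Number of stabilizer generators = n - k
= 50 - 2
= 48

48


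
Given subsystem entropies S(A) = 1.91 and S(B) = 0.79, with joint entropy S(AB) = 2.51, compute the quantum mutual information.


I(A:B) = S(A) + S(B) - S(AB)
= 1.91 + 0.79 - 2.51
= 0.1900

0.1900


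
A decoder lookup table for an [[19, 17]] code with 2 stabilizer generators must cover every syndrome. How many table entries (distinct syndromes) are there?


Each stabilizer generator gives a binary (+1 or -1) measurement outcome.
With 2 independent generators:
Total syndromes = 2^2
= 4

4


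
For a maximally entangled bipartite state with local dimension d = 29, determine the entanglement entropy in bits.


For a maximally entangled state in d x d:
S = log2(d) = log2(29)
= 4.8580

4.8580


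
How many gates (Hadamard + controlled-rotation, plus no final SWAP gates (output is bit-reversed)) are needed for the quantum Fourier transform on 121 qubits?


Hadamard gates: 121
Controlled rotations: n*(n-1)/2 = 121*120/2 = 7260
SWAP gates: 0 (omitted)
Total = 121 + 7260
= 7381

7381


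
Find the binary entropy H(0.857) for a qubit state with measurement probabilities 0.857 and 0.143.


S = -p*log2(p) - (1-p)*log2(1-p)
p = 0.8570, 1-p = 0.1430
= -0.8570 * log2(0.8570) - 0.1430 * log2(0.1430)
= -(-0.1908) - (-0.4012)
= 0.5920

0.5920


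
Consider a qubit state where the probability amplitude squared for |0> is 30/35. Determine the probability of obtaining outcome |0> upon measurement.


|alpha|^2 = 30/35 = 0.8571
|beta|^2 = 1 - 30/35 = 5/35 = 0.1429
P(|0>) = |alpha|^2 = 0.8571

0.8571


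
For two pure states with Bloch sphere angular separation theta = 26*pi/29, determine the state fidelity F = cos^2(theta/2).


For states separated by angle theta on Bloch sphere:
F = cos^2(theta/2)
theta = 26*pi/29 = 2.8166
theta/2 = 1.4083
cos(theta/2) = 0.1618
F = 0.0262

0.0262


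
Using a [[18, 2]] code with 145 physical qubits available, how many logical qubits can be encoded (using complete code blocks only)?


Each code block uses 18 physical qubits for 2 logical qubit(s).
Number of complete blocks = floor(145 / 18) = 8
Logical qubits = 8 * 2
= 16

16


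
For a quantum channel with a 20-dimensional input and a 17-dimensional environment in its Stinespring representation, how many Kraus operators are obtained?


Tracing out the environment in an orthonormal basis {|i>_E} gives Kraus operators K_i = <i|_E U |0>_E.
Number of Kraus operators = dim(H_env) = d_env
= 17

17


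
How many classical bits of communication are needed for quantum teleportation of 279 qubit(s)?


Quantum teleportation requires 2 classical bits per qubit teleported.
279 qubit(s) -> 2 * 279 = 558 classical bits

558


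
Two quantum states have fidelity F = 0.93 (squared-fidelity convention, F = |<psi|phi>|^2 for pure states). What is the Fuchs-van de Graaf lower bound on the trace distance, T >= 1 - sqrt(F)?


Fuchs-van de Graaf (squared-fidelity convention): 1 - sqrt(F) <= T <= sqrt(1 - F).
Lower bound: T >= 1 - sqrt(F)
sqrt(F) = sqrt(0.93) = 0.9644
T >= 1 - 0.9644
T >= 0.0356

0.0356


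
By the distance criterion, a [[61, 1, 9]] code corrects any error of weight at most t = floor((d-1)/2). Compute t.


Code parameters: [[61, 1, 9]], distance d = 9.
Number of correctable errors = floor((d-1)/2)
= floor((9 - 1)/2)
= floor(8/2)
= 4

4


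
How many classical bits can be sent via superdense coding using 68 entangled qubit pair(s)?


Superdense coding allows 2 classical bits per shared entangled pair.
68 pair(s) -> 2 * 68 = 136 classical bits

136


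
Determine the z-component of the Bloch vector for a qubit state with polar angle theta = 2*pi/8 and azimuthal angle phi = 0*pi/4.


theta = 0.7854, phi = 0.0000
r_z = cos(theta) = 0.7071

0.7071


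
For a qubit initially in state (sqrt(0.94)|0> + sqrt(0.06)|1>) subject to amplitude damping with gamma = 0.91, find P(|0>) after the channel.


For amplitude damping with parameter gamma on state sqrt(a)|0> + sqrt(b)|1>:
alpha^2 = 0.94, beta^2 = 0.06
P(|0>) = alpha^2 + gamma * beta^2
= 0.94 + 0.91 * 0.06
= 0.94 + 0.0546
= 0.9946

0.9946


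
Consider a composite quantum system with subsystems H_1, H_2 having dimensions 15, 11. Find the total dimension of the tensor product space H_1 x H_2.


dim(H_1 x H_2) = 15 * 11
= 165

165


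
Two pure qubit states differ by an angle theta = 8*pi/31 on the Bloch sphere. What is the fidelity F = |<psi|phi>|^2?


For states separated by angle theta on Bloch sphere:
F = cos^2(theta/2)
theta = 8*pi/31 = 0.8107
theta/2 = 0.4054
cos(theta/2) = 0.9190
F = 0.8445

0.8445


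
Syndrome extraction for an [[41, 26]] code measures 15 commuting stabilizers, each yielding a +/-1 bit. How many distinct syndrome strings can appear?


Each stabilizer generator gives a binary (+1 or -1) measurement outcome.
With 15 independent generators:
Total syndromes = 2^15
= 32768

32768


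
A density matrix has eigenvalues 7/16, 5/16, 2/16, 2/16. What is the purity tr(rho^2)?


tr(rho^2) = sum of eigenvalues squared
= (7/16)^2 + (5/16)^2 + (2/16)^2 + (2/16)^2
= (49 + 25 + 4 + 4) / 256
= 82/256
= 0.3203

0.3203


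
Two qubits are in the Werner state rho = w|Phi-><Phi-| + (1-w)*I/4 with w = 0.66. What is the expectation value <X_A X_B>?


|Phi-> = (|00> - |11>)/sqrt(2)
For the pure Bell state, <X_A X_B> = -1 (Bell-state Pauli correlator).
The maximally-mixed part I/4 has tr(I/4 * P tensor P) = 0 for any traceless Pauli P.
So <X_A X_B>_rho = w * (-1) + (1 - w) * 0
= 0.66 * (-1)
= -0.6600

-0.6600


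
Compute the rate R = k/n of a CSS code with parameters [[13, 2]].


Code rate R = k/n
= 2/13
= 0.1538

0.1538


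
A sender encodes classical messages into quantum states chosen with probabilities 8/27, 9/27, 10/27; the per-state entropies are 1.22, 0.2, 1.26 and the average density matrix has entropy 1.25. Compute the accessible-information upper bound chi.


chi = S(rho) - sum_i p_i * S(rho_i)
Weighted entropy = 8/27 * 1.22 + 9/27 * 0.2 + 10/27 * 1.26
= 0.8948
chi = 1.25 - 0.8948
= 0.3552

0.3552


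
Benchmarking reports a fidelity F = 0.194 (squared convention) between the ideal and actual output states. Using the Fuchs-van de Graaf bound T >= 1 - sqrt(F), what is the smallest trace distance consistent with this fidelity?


Fuchs-van de Graaf (squared-fidelity convention): 1 - sqrt(F) <= T <= sqrt(1 - F).
Lower bound: T >= 1 - sqrt(F)
sqrt(F) = sqrt(0.194) = 0.4405
T >= 1 - 0.4405
T >= 0.5595

0.5595


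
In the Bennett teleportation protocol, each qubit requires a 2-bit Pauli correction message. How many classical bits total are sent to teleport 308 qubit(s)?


Quantum teleportation requires 2 classical bits per qubit teleported.
308 qubit(s) -> 2 * 308 = 616 classical bits

616
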